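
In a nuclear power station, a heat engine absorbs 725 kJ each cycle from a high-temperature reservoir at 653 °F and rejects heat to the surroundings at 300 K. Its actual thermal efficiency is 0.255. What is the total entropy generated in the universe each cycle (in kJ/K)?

ΔS_univ ≈ 0.628 kJ/K

T_H = 653 °F → (653 − 32) × 5/9 = 345.00 °C = 618.15 K.
W = η·Q_H = 0.255 × 725 = 184.9 kJ, so Q_C = Q_H − W = 540.1 kJ.
The hot reservoir loses entropy Q_H/T_H = 725/618.15 = 1.173 kJ/K; the cold reservoir gains Q_C/T_C = 540.1/300.00 = 1.800 kJ/K.
ΔS_univ = −Q_H/T_H + Q_C/T_C = 0.628 kJ/K (> 0, since η = 0.255 < η_Carnot = 0.515).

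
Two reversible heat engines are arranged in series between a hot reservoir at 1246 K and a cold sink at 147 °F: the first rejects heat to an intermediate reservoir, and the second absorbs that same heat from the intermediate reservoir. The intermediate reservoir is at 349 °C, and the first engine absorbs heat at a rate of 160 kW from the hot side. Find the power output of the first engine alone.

T_C = 147 °F → (147 − 32) × 5/9 = 63.89 °C = 337.04 K.
T_m = 349 °C → 349 + 273.15 = 622.15 K.
First-stage efficiency η₁ = 1 − T_m/T_H = 1 − 622.15/1246.00 = 0.5007.
W₁ = η₁·Q_H = 0.5007 × 160 = 80.1 kW.

Ẇ₁ ≈ 80.1 kW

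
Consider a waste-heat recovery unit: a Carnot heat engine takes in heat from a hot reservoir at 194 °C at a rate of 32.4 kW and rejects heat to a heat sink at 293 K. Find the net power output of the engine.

T_H = 194 °C → 194 + 273.15 = 467.15 K.
Since the cycle is reversible, η = 1 − T_C/T_H = 1 − 293.00/467.15 = 0.3728.
W = η·Q_H = 0.3728 × 32.4 = 12.08 kW.

Ẇ ≈ 12.08 kW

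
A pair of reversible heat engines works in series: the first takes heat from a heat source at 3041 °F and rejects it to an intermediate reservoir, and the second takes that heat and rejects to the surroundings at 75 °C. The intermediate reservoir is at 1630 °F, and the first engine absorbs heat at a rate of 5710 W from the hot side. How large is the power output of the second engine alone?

Ẇ₂ ≈ 2390 W

T_H = 3041 °F → (3041 − 32) × 5/9 = 1671.67 °C = 1944.82 K.
T_C = 75 °C → 75 + 273.15 = 348.15 K.
T_m = 1630 °F → (1630 − 32) × 5/9 = 887.78 °C = 1160.93 K.
Heat entering the second stage: Q_m = Q_H·(T_m/T_H) = 5710 × 1160.93/1944.82 = 3410 W.
Second-stage efficiency η₂ = 1 − T_C/T_m = 1 − 348.15/1160.93 = 0.7001, so W₂ = η₂·Q_m = 2390 W.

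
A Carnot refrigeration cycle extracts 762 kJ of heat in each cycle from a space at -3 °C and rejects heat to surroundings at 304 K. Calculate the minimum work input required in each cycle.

W_in ≈ 95.48 kJ

T_C = -3 °C → -3 + 273.15 = 270.15 K.
The reversible coefficient of performance is COP_R = T_C/(T_H − T_C) = 270.15/33.85 = 7.9808.
W = Q_C/COP_R = 762/7.9808 = 95.48 kJ.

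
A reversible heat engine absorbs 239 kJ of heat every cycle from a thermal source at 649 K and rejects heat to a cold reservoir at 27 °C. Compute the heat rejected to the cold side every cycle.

Q_C ≈ 110.5 kJ

T_C = 27 °C → 27 + 273.15 = 300.15 K.
Carnot efficiency: η = 1 − T_C/T_H = 1 − 300.15/649.00 = 0.5375.
For a reversible cycle Q_C/Q_H = T_C/T_H, so Q_C = 239 × 300.15/649.00 = 110.5 kJ.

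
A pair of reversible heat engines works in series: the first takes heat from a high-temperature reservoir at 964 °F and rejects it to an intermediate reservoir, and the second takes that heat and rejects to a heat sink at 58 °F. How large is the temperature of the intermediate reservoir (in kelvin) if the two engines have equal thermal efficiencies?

T_m ≈ 477 K

T_H = 964 °F → (964 − 32) × 5/9 = 517.78 °C = 790.93 K.
T_C = 58 °F → (58 − 32) × 5/9 = 14.44 °C = 287.59 K.
Equal efficiencies require 1 − T_m/T_H = 1 − T_C/T_m, i.e. T_m/T_H = T_C/T_m, so T_m = √(T_H·T_C) = √(790.93 × 287.59) = 477 K.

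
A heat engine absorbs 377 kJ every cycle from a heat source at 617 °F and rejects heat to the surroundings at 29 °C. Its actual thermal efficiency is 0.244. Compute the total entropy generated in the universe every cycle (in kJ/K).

T_H = 617 °F → (617 − 32) × 5/9 = 325.00 °C = 598.15 K.
T_C = 29 °C → 29 + 273.15 = 302.15 K.
W = η·Q_H = 0.244 × 377 = 91.99 kJ, so Q_C = Q_H − W = 285.0 kJ.
Reservoir entropy changes: ΔS_H = −Q_H/T_H = −377/598.15 = -0.6303 kJ/K and ΔS_C = +Q_C/T_C = 285.0/302.15 = 0.9433 kJ/K.
ΔS_univ = −Q_H/T_H + Q_C/T_C = 0.3130 kJ/K (> 0, since η = 0.244 < η_Carnot = 0.495).

ΔS_univ ≈ 0.3130 kJ/K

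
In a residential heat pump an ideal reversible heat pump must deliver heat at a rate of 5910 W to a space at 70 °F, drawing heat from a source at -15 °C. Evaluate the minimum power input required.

Ẇ_in ≈ 725 W

T_H = 70 °F → (70 − 32) × 5/9 = 21.11 °C = 294.26 K.
T_C = -15 °C → -15 + 273.15 = 258.15 K.
The Carnot heat-pump COP is COP_HP = T_H/(T_H − T_C) = 294.26/36.11 = 8.1488.
W = Q_H/COP_HP = 5910/8.1488 = 725 W.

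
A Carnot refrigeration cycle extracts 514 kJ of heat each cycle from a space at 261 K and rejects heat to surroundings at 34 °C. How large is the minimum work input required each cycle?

W_in ≈ 90.9 kJ

T_H = 34 °C → 34 + 273.15 = 307.15 K.
The reversible coefficient of performance is COP_R = T_C/(T_H − T_C) = 261.00/46.15 = 5.6555.
W = Q_C/COP_R = 514/5.6555 = 90.9 kJ.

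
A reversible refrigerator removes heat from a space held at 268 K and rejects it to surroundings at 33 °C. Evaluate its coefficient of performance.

T_H = 33 °C → 33 + 273.15 = 306.15 K.
COP_R = T_C/(T_H − T_C) = 268.00/(306.15 − 268.00) = 7.02.

COP_R ≈ 7.02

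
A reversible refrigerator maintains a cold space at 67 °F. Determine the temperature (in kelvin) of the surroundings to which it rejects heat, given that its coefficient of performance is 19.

T_H ≈ 308 K

T_C = 67 °F → (67 − 32) × 5/9 = 19.44 °C = 292.59 K.
COP_R = T_C/(T_H − T_C) ⇒ T_H = T_C·(1 + 1/COP_R) = 292.59 × (1 + 1/19) = 308 K.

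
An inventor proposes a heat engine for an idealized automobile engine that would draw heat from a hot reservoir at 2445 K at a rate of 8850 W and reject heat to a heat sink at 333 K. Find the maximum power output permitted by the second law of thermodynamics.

Ẇ_max ≈ 7645 W

By the Carnot theorem, η_max = 1 − T_C/T_H = 1 − 333.00/2445.00 = 0.8638.
W_max = η_max · Q_H = 0.8638 × 8850 = 7645 W.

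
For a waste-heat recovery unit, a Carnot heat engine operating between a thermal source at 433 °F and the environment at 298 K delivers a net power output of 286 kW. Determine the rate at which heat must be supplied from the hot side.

T_H = 433 °F → (433 − 32) × 5/9 = 222.78 °C = 495.93 K.
For a reversible engine, η = 1 − T_C/T_H = 1 − 298.00/495.93 = 0.3991.
Q_H = W/η = 286/0.3991 = 717 kW.

Q̇_H ≈ 717 kW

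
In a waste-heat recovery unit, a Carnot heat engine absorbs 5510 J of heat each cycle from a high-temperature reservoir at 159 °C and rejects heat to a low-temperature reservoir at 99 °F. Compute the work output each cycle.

W ≈ 1550 J

T_H = 159 °C → 159 + 273.15 = 432.15 K.
T_C = 99 °F → (99 − 32) × 5/9 = 37.22 °C = 310.37 K.
For a reversible engine, η = 1 − T_C/T_H = 1 − 310.37/432.15 = 0.2818.
W = η·Q_H = 0.2818 × 5510 = 1550 J.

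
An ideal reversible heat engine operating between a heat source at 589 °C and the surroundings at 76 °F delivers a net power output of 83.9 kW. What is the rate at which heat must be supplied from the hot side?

T_H = 589 °C → 589 + 273.15 = 862.15 K.
T_C = 76 °F → (76 − 32) × 5/9 = 24.44 °C = 297.59 K.
The Carnot efficiency is η = 1 − T_C/T_H = 1 − 297.59/862.15 = 0.6548.
Q_H = W/η = 83.9/0.6548 = 128 kW.

Q̇_H ≈ 128 kW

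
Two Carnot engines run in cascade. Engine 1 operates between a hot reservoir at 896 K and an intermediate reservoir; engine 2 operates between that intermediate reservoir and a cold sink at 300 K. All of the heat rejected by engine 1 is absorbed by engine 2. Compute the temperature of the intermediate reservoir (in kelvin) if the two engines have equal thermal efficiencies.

Equal efficiencies require 1 − T_m/T_H = 1 − T_C/T_m, i.e. T_m/T_H = T_C/T_m, so T_m = √(T_H·T_C) = √(896.00 × 300.00) = 518 K.

T_m ≈ 518 K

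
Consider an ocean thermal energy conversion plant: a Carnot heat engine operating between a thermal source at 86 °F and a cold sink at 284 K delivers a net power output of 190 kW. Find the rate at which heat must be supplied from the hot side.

Q̇_H ≈ 3010 kW

T_H = 86 °F → (86 − 32) × 5/9 = 30.00 °C = 303.15 K.
Carnot efficiency: η = 1 − T_C/T_H = 1 − 284.00/303.15 = 0.0632.
Q_H = W/η = 190/0.0632 = 3010 kW.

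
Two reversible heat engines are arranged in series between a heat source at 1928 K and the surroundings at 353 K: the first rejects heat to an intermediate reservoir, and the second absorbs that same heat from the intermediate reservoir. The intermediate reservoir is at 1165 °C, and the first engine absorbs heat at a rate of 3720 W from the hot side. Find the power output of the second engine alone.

T_m = 1165 °C → 1165 + 273.15 = 1438.15 K.
Heat entering the second stage: Q_m = Q_H·(T_m/T_H) = 3720 × 1438.15/1928.00 = 2775 W.
Second-stage efficiency η₂ = 1 − T_C/T_m = 1 − 353.00/1438.15 = 0.7545, so W₂ = η₂·Q_m = 2094 W.

Ẇ₂ ≈ 2094 W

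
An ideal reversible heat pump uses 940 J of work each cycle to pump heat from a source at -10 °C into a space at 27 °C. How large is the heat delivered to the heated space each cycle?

Q_H ≈ 7625 J

T_H = 27 °C → 27 + 273.15 = 300.15 K.
T_C = -10 °C → -10 + 273.15 = 263.15 K.
Reversible heating COP: COP_HP = T_H/(T_H − T_C) = 300.15/37.00 = 8.1122.
Q_H = COP_HP · W = 8.1122 × 940 = 7625 J.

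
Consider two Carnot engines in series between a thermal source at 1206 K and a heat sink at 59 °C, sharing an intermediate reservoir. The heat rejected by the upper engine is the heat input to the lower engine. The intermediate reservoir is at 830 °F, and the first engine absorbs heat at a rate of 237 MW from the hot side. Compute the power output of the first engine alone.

Ẇ₁ ≈ 96.20 MW

T_C = 59 °C → 59 + 273.15 = 332.15 K.
T_m = 830 °F → (830 − 32) × 5/9 = 443.33 °C = 716.48 K.
First-stage efficiency η₁ = 1 − T_m/T_H = 1 − 716.48/1206.00 = 0.4059.
W₁ = η₁·Q_H = 0.4059 × 237 = 96.20 MW.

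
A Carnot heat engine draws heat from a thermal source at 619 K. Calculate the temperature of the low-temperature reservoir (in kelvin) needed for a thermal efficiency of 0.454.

From η = 1 − T_C/T_H, T_C = T_H·(1 − η) = 619.00 × (1 − 0.454) = 338 K.

T_C ≈ 338 K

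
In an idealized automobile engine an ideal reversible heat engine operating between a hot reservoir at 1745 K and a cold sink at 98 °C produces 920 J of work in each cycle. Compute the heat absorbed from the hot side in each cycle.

T_C = 98 °C → 98 + 273.15 = 371.15 K.
η_rev = 1 − T_C/T_H = 1 − 371.15/1745.00 = 0.7873.
Q_H = W/η = 920/0.7873 = 1169 J.

Q_H ≈ 1169 J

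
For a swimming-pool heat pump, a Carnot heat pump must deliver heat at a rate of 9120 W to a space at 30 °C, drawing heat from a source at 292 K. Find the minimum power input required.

Ẇ_in ≈ 335.4 W

T_H = 30 °C → 30 + 273.15 = 303.15 K.
Reversible heating COP: COP_HP = T_H/(T_H − T_C) = 303.15/11.15 = 27.1883.
W = Q_H/COP_HP = 9120/27.1883 = 335.4 W.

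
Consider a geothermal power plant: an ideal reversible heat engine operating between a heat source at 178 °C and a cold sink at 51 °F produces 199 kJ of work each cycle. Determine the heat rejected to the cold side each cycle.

Q_C ≈ 337 kJ

T_H = 178 °C → 178 + 273.15 = 451.15 K.
T_C = 51 °F → (51 − 32) × 5/9 = 10.56 °C = 283.71 K.
Since the cycle is reversible, η = 1 − T_C/T_H = 1 − 283.71/451.15 = 0.3712.
Since Q_C/Q_H = T_C/T_H and Q_H = W/η, Q_C = W·T_C/(T_H − T_C) = 199 × 283.71/167.44 = 337 kJ.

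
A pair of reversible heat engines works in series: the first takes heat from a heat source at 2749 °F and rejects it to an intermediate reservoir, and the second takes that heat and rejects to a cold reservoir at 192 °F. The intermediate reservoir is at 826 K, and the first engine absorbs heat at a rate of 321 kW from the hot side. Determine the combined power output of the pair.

Ẇ_total ≈ 255.8 kW

T_H = 2749 °F → (2749 − 32) × 5/9 = 1509.44 °C = 1782.59 K.
T_C = 192 °F → (192 − 32) × 5/9 = 88.89 °C = 362.04 K.
Two reversible stages in series are equivalent to a single Carnot engine between T_H and T_C, so η_total = 1 − T_C/T_H = 1 − 362.04/1782.59 = 0.7969.
W_total = η_total · Q_H = 0.7969 × 321 = 255.8 kW.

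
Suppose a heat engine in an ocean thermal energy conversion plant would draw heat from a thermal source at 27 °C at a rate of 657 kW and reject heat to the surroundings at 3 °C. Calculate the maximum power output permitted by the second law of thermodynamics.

T_H = 27 °C → 27 + 273.15 = 300.15 K.
T_C = 3 °C → 3 + 273.15 = 276.15 K.
The upper bound on efficiency is η_max = 1 − T_C/T_H = 1 − 276.15/300.15 = 0.0800.
W_max = η_max · Q_H = 0.0800 × 657 = 52.5 kW.

Ẇ_max ≈ 52.5 kW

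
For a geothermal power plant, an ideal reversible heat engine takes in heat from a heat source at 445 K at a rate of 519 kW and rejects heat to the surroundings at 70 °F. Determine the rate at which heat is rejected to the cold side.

Q̇_C ≈ 343 kW

T_C = 70 °F → (70 − 32) × 5/9 = 21.11 °C = 294.26 K.
η_rev = 1 − T_C/T_H = 1 − 294.26/445.00 = 0.3387.
For a reversible cycle Q_C/Q_H = T_C/T_H, so Q_C = 519 × 294.26/445.00 = 343 kW.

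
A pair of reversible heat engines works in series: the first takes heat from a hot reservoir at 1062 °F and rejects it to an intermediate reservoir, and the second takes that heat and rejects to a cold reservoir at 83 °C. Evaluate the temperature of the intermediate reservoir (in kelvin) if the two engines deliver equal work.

T_H = 1062 °F → (1062 − 32) × 5/9 = 572.22 °C = 845.37 K.
T_C = 83 °C → 83 + 273.15 = 356.15 K.
For reversible stages Q_m = Q_H·(T_m/T_H). Setting W₁ = Q_H(1 − T_m/T_H) equal to W₂ = Q_m(1 − T_C/T_m) = Q_H·(T_m − T_C)/T_H gives T_H − T_m = T_m − T_C, so T_m = (T_H + T_C)/2 = (845.37 + 356.15)/2 = 601 K.

T_m ≈ 601 K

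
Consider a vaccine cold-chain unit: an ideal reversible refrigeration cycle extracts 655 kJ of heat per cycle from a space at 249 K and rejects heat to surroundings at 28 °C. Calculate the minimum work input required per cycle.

W_in ≈ 137.2 kJ

T_H = 28 °C → 28 + 273.15 = 301.15 K.
COP_R = T_C/(T_H − T_C) = 249.00/52.15 = 4.7747.
W = Q_C/COP_R = 655/4.7747 = 137.2 kJ.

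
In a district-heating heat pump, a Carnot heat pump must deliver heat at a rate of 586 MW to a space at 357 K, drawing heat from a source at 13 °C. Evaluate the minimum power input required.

T_C = 13 °C → 13 + 273.15 = 286.15 K.
For a reversible heat pump, COP_HP = T_H/(T_H − T_C) = 357.00/70.85 = 5.0388.
W = Q_H/COP_HP = 586/5.0388 = 116 MW.

Ẇ_in ≈ 116 MW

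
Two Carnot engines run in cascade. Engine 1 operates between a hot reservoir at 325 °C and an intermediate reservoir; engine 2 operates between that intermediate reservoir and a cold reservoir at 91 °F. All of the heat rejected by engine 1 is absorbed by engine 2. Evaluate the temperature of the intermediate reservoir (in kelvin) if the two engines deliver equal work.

T_H = 325 °C → 325 + 273.15 = 598.15 K.
T_C = 91 °F → (91 − 32) × 5/9 = 32.78 °C = 305.93 K.
For reversible stages Q_m = Q_H·(T_m/T_H). Setting W₁ = Q_H(1 − T_m/T_H) equal to W₂ = Q_m(1 − T_C/T_m) = Q_H·(T_m − T_C)/T_H gives T_H − T_m = T_m − T_C, so T_m = (T_H + T_C)/2 = (598.15 + 305.93)/2 = 452 K.

T_m ≈ 452 K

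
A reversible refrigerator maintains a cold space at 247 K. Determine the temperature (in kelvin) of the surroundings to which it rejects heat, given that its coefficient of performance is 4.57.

COP_R = T_C/(T_H − T_C) ⇒ T_H = T_C·(1 + 1/COP_R) = 247.00 × (1 + 1/4.57) = 301.0 K.

T_H ≈ 301.0 K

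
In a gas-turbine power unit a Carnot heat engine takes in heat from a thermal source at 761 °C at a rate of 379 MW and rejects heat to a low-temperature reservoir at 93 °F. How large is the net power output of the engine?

Ẇ ≈ 266 MW

T_H = 761 °C → 761 + 273.15 = 1034.15 K.
T_C = 93 °F → (93 − 32) × 5/9 = 33.89 °C = 307.04 K.
The Carnot efficiency is η = 1 − T_C/T_H = 1 − 307.04/1034.15 = 0.7031.
W = η·Q_H = 0.7031 × 379 = 266 MW.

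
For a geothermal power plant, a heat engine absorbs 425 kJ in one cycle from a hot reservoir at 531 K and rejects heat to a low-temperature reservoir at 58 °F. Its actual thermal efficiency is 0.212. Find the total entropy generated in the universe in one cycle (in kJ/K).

T_C = 58 °F → (58 − 32) × 5/9 = 14.44 °C = 287.59 K.
W = η·Q_H = 0.212 × 425 = 90.10 kJ, so Q_C = Q_H − W = 334.9 kJ.
Entropy balance on the reservoirs: −Q_H/T_H = -0.8004 kJ/K, +Q_C/T_C = 1.164 kJ/K.
ΔS_univ = −Q_H/T_H + Q_C/T_C = 0.364 kJ/K (> 0, since η = 0.212 < η_Carnot = 0.458).

ΔS_univ ≈ 0.364 kJ/K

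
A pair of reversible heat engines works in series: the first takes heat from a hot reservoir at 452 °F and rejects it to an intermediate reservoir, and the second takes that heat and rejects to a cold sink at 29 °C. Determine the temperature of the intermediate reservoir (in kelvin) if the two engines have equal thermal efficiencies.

T_m ≈ 391 K

T_H = 452 °F → (452 − 32) × 5/9 = 233.33 °C = 506.48 K.
T_C = 29 °C → 29 + 273.15 = 302.15 K.
Equal efficiencies require 1 − T_m/T_H = 1 − T_C/T_m, i.e. T_m/T_H = T_C/T_m, so T_m = √(T_H·T_C) = √(506.48 × 302.15) = 391 K.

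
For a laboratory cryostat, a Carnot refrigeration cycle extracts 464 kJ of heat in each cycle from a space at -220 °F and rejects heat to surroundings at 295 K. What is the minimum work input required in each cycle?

W_in ≈ 564 kJ

T_C = -220 °F → (-220 − 32) × 5/9 = -140.00 °C = 133.15 K.
For a reversible refrigerator, COP_R = T_C/(T_H − T_C) = 133.15/161.85 = 0.8227.
W = Q_C/COP_R = 464/0.8227 = 564 kJ.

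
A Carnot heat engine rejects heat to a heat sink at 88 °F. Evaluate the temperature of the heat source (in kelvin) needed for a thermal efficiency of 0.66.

T_H ≈ 895 K

T_C = 88 °F → (88 − 32) × 5/9 = 31.11 °C = 304.26 K.
From η = 1 − T_C/T_H, solving for T_H gives T_H = T_C/(1 − η) = 304.26/(1 − 0.66) = 895 K.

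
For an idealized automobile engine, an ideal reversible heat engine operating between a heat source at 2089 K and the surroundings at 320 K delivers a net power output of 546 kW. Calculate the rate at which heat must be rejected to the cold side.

Q̇_C ≈ 98.8 kW

For a reversible engine, η = 1 − T_C/T_H = 1 − 320.00/2089.00 = 0.8468.
Since Q_C/Q_H = T_C/T_H and Q_H = W/η, Q_C = W·T_C/(T_H − T_C) = 546 × 320.00/1769.00 = 98.8 kW.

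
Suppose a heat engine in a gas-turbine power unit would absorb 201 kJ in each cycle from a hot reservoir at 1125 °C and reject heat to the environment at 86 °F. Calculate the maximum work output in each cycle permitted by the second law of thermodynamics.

W_max ≈ 157 kJ

T_H = 1125 °C → 1125 + 273.15 = 1398.15 K.
T_C = 86 °F → (86 − 32) × 5/9 = 30.00 °C = 303.15 K.
By the Carnot theorem, η_max = 1 − T_C/T_H = 1 − 303.15/1398.15 = 0.7832.
W_max = η_max · Q_H = 0.7832 × 201 = 157 kJ.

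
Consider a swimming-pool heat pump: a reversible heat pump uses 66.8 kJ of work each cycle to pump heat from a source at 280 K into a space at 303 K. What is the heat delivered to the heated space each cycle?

The Carnot heat-pump COP is COP_HP = T_H/(T_H − T_C) = 303.00/23.00 = 13.1739.
Q_H = COP_HP · W = 13.1739 × 66.8 = 880.0 kJ.

Q_H ≈ 880.0 kJ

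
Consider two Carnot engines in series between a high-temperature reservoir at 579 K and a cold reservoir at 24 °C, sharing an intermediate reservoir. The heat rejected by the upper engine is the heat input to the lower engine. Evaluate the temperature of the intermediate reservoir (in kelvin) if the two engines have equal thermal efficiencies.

T_m ≈ 415 K

T_C = 24 °C → 24 + 273.15 = 297.15 K.
Equal efficiencies require 1 − T_m/T_H = 1 − T_C/T_m, i.e. T_m/T_H = T_C/T_m, so T_m = √(T_H·T_C) = √(579.00 × 297.15) = 415 K.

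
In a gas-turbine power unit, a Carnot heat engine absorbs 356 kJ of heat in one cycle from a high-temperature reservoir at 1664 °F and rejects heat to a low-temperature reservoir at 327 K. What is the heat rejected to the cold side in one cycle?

Q_C ≈ 98.67 kJ

T_H = 1664 °F → (1664 − 32) × 5/9 = 906.67 °C = 1179.82 K.
The Carnot efficiency is η = 1 − T_C/T_H = 1 − 327.00/1179.82 = 0.7228.
For a reversible cycle Q_C/Q_H = T_C/T_H, so Q_C = 356 × 327.00/1179.82 = 98.67 kJ.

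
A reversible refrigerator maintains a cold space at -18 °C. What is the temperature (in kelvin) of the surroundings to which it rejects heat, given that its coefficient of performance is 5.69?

T_C = -18 °C → -18 + 273.15 = 255.15 K.
COP_R = T_C/(T_H − T_C) ⇒ T_H = T_C·(1 + 1/COP_R) = 255.15 × (1 + 1/5.69) = 300 K.

T_H ≈ 300 K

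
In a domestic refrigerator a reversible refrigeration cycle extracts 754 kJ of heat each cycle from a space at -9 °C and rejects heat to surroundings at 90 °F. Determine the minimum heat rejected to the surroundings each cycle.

T_H = 90 °F → (90 − 32) × 5/9 = 32.22 °C = 305.37 K.
T_C = -9 °C → -9 + 273.15 = 264.15 K.
For a reversible cycle Q_H/Q_C = T_H/T_C, so Q_H = Q_C·T_H/T_C = 754 × 305.37/264.15 = 872 kJ.

Q_H ≈ 872 kJ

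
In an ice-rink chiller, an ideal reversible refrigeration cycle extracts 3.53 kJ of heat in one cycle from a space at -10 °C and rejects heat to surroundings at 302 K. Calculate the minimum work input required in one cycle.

W_in ≈ 0.521 kJ

T_C = -10 °C → -10 + 273.15 = 263.15 K.
The reversible coefficient of performance is COP_R = T_C/(T_H − T_C) = 263.15/38.85 = 6.7735.
W = Q_C/COP_R = 3.53/6.7735 = 0.521 kJ.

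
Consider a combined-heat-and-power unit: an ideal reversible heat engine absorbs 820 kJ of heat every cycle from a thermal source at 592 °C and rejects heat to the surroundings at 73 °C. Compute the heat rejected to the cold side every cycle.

T_H = 592 °C → 592 + 273.15 = 865.15 K.
T_C = 73 °C → 73 + 273.15 = 346.15 K.
The Carnot efficiency is η = 1 − T_C/T_H = 1 − 346.15/865.15 = 0.5999.
For a reversible cycle Q_C/Q_H = T_C/T_H, so Q_C = 820 × 346.15/865.15 = 328.1 kJ.

Q_C ≈ 328.1 kJ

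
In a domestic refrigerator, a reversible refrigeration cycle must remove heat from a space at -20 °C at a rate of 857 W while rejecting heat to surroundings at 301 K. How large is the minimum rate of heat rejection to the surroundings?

T_C = -20 °C → -20 + 273.15 = 253.15 K.
For a reversible cycle Q_H/Q_C = T_H/T_C, so Q_H = Q_C·T_H/T_C = 857 × 301.00/253.15 = 1020 W.

Q̇_H ≈ 1020 W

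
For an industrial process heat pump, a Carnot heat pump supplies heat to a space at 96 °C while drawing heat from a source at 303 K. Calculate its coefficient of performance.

COP_HP ≈ 5.58

T_H = 96 °C → 96 + 273.15 = 369.15 K.
The Carnot heat-pump COP is COP_HP = T_H/(T_H − T_C) = 369.15/(369.15 − 303.00) = 5.58.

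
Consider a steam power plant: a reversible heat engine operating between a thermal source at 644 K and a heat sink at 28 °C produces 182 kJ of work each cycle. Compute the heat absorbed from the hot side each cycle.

T_C = 28 °C → 28 + 273.15 = 301.15 K.
Since the cycle is reversible, η = 1 − T_C/T_H = 1 − 301.15/644.00 = 0.5324.
Q_H = W/η = 182/0.5324 = 342 kJ.

Q_H ≈ 342 kJ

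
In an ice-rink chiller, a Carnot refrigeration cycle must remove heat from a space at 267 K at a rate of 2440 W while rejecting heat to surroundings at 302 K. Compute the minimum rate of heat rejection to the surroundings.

For a reversible cycle Q_H/Q_C = T_H/T_C, so Q_H = Q_C·T_H/T_C = 2440 × 302.00/267.00 = 2760 W.

Q̇_H ≈ 2760 W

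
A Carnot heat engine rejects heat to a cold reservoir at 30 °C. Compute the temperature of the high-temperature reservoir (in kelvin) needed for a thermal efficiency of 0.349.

T_C = 30 °C → 30 + 273.15 = 303.15 K.
From η = 1 − T_C/T_H, solving for T_H gives T_H = T_C/(1 − η) = 303.15/(1 − 0.349) = 466 K.

T_H ≈ 466 K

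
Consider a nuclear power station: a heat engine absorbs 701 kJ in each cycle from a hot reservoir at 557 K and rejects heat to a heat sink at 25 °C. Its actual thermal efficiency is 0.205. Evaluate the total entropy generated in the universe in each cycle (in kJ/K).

T_C = 25 °C → 25 + 273.15 = 298.15 K.
W = η·Q_H = 0.205 × 701 = 143.7 kJ, so Q_C = Q_H − W = 557.3 kJ.
Reservoir entropy changes: ΔS_H = −Q_H/T_H = −701/557.00 = -1.259 kJ/K and ΔS_C = +Q_C/T_C = 557.3/298.15 = 1.869 kJ/K.
ΔS_univ = −Q_H/T_H + Q_C/T_C = 0.611 kJ/K (> 0, since η = 0.205 < η_Carnot = 0.465).

ΔS_univ ≈ 0.611 kJ/K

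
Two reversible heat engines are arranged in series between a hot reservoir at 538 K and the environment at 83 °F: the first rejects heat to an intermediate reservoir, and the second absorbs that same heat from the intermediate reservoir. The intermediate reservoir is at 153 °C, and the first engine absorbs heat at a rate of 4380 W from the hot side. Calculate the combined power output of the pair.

Ẇ_total ≈ 1930 W

T_C = 83 °F → (83 − 32) × 5/9 = 28.33 °C = 301.48 K.
Two reversible stages in series are equivalent to a single Carnot engine between T_H and T_C, so η_total = 1 − T_C/T_H = 1 − 301.48/538.00 = 0.4396.
W_total = η_total · Q_H = 0.4396 × 4380 = 1930 W.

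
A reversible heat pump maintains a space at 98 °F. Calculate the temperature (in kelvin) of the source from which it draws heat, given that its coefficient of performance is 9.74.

T_C ≈ 278 K

T_H = 98 °F → (98 − 32) × 5/9 = 36.67 °C = 309.82 K.
COP_HP = T_H/(T_H − T_C) ⇒ T_C = T_H·(COP_HP − 1)/COP_HP = 309.82 × (9.74 − 1)/9.74 = 278 K.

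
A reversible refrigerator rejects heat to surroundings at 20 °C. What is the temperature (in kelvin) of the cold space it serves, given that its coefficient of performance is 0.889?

T_H = 20 °C → 20 + 273.15 = 293.15 K.
COP_R = T_C/(T_H − T_C) ⇒ T_C = T_H·COP_R/(1 + COP_R) = 293.15 × 0.889/(1 + 0.889) = 138.0 K.

T_C ≈ 138.0 K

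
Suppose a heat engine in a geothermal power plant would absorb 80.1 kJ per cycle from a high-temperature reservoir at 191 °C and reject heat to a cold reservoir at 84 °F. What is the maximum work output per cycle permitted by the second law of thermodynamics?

W_max ≈ 28.0 kJ

T_H = 191 °C → 191 + 273.15 = 464.15 K.
T_C = 84 °F → (84 − 32) × 5/9 = 28.89 °C = 302.04 K.
The upper bound on efficiency is η_max = 1 − T_C/T_H = 1 − 302.04/464.15 = 0.3493.
W_max = η_max · Q_H = 0.3493 × 80.1 = 28.0 kJ.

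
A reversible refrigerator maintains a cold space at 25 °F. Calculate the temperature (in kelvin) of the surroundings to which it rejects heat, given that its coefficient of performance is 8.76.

T_C = 25 °F → (25 − 32) × 5/9 = -3.89 °C = 269.26 K.
COP_R = T_C/(T_H − T_C) ⇒ T_H = T_C·(1 + 1/COP_R) = 269.26 × (1 + 1/8.76) = 300 K.

T_H ≈ 300 K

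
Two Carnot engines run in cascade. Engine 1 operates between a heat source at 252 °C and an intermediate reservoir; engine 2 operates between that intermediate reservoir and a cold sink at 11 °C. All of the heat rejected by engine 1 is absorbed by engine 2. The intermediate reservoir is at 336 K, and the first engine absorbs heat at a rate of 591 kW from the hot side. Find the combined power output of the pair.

T_H = 252 °C → 252 + 273.15 = 525.15 K.
T_C = 11 °C → 11 + 273.15 = 284.15 K.
Two reversible stages in series are equivalent to a single Carnot engine between T_H and T_C, so η_total = 1 − T_C/T_H = 1 − 284.15/525.15 = 0.4589.
W_total = η_total · Q_H = 0.4589 × 591 = 271.2 kW.

Ẇ_total ≈ 271.2 kW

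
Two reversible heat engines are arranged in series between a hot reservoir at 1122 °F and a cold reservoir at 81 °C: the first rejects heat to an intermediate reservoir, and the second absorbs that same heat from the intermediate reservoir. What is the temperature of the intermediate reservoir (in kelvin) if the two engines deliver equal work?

T_m ≈ 616 K

T_H = 1122 °F → (1122 − 32) × 5/9 = 605.56 °C = 878.71 K.
T_C = 81 °C → 81 + 273.15 = 354.15 K.
For reversible stages Q_m = Q_H·(T_m/T_H). Setting W₁ = Q_H(1 − T_m/T_H) equal to W₂ = Q_m(1 − T_C/T_m) = Q_H·(T_m − T_C)/T_H gives T_H − T_m = T_m − T_C, so T_m = (T_H + T_C)/2 = (878.71 + 354.15)/2 = 616 K.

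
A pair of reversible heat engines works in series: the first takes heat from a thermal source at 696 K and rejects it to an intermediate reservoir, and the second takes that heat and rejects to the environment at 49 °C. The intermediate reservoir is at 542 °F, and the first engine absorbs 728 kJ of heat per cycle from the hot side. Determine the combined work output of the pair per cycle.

W_total ≈ 391 kJ

T_C = 49 °C → 49 + 273.15 = 322.15 K.
Two reversible stages in series are equivalent to a single Carnot engine between T_H and T_C, so η_total = 1 − T_C/T_H = 1 − 322.15/696.00 = 0.5371.
W_total = η_total · Q_H = 0.5371 × 728 = 391 kJ.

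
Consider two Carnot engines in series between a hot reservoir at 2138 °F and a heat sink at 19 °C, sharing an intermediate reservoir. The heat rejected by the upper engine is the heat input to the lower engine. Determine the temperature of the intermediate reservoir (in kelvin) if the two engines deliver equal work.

T_H = 2138 °F → (2138 − 32) × 5/9 = 1170.00 °C = 1443.15 K.
T_C = 19 °C → 19 + 273.15 = 292.15 K.
For reversible stages Q_m = Q_H·(T_m/T_H). Setting W₁ = Q_H(1 − T_m/T_H) equal to W₂ = Q_m(1 − T_C/T_m) = Q_H·(T_m − T_C)/T_H gives T_H − T_m = T_m − T_C, so T_m = (T_H + T_C)/2 = (1443.15 + 292.15)/2 = 868 K.

T_m ≈ 868 K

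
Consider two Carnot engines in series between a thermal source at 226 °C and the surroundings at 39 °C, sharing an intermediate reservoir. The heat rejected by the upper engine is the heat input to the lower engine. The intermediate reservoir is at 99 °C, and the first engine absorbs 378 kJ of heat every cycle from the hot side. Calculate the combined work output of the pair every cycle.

W_total ≈ 142 kJ

T_H = 226 °C → 226 + 273.15 = 499.15 K.
T_C = 39 °C → 39 + 273.15 = 312.15 K.
Two reversible stages in series are equivalent to a single Carnot engine between T_H and T_C, so η_total = 1 − T_C/T_H = 1 − 312.15/499.15 = 0.3746.
W_total = η_total · Q_H = 0.3746 × 378 = 142 kJ.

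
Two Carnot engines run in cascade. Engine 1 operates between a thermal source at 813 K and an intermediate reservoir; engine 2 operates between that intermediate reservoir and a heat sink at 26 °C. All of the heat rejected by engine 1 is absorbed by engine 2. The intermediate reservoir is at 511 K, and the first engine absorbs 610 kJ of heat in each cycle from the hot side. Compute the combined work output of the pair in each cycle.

W_total ≈ 386 kJ

T_C = 26 °C → 26 + 273.15 = 299.15 K.
Two reversible stages in series are equivalent to a single Carnot engine between T_H and T_C, so η_total = 1 − T_C/T_H = 1 − 299.15/813.00 = 0.6320.
W_total = η_total · Q_H = 0.6320 × 610 = 386 kJ.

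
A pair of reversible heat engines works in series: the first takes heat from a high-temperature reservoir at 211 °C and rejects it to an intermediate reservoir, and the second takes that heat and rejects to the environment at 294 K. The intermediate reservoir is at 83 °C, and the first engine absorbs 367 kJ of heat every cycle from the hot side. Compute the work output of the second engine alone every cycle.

W₂ ≈ 47.1 kJ

T_H = 211 °C → 211 + 273.15 = 484.15 K.
T_m = 83 °C → 83 + 273.15 = 356.15 K.
Heat entering the second stage: Q_m = Q_H·(T_m/T_H) = 367 × 356.15/484.15 = 270 kJ.
Second-stage efficiency η₂ = 1 − T_C/T_m = 1 − 294.00/356.15 = 0.1745, so W₂ = η₂·Q_m = 47.1 kJ.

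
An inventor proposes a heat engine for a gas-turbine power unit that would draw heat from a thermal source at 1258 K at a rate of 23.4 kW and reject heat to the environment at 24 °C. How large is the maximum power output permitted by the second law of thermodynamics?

T_C = 24 °C → 24 + 273.15 = 297.15 K.
The upper bound on efficiency is η_max = 1 − T_C/T_H = 1 − 297.15/1258.00 = 0.7638.
W_max = η_max · Q_H = 0.7638 × 23.4 = 17.87 kW.

Ẇ_max ≈ 17.87 kW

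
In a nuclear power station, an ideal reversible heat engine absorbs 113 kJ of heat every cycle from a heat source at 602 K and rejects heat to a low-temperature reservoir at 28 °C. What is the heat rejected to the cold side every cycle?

Q_C ≈ 56.5 kJ

T_C = 28 °C → 28 + 273.15 = 301.15 K.
Since the cycle is reversible, η = 1 − T_C/T_H = 1 − 301.15/602.00 = 0.4998.
For a reversible cycle Q_C/Q_H = T_C/T_H, so Q_C = 113 × 301.15/602.00 = 56.5 kJ.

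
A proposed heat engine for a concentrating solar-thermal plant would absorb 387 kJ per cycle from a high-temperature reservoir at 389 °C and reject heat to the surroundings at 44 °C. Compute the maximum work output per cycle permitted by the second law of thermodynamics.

W_max ≈ 202 kJ

T_H = 389 °C → 389 + 273.15 = 662.15 K.
T_C = 44 °C → 44 + 273.15 = 317.15 K.
The second-law ceiling is the Carnot efficiency, η_max = 1 − T_C/T_H = 1 − 317.15/662.15 = 0.5210.
W_max = η_max · Q_H = 0.5210 × 387 = 202 kJ.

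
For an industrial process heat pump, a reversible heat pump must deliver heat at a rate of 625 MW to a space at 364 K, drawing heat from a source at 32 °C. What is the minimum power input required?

Ẇ_in ≈ 101.0 MW

T_C = 32 °C → 32 + 273.15 = 305.15 K.
COP_HP = T_H/(T_H − T_C) = 364.00/58.85 = 6.1852.
W = Q_H/COP_HP = 625/6.1852 = 101.0 MW.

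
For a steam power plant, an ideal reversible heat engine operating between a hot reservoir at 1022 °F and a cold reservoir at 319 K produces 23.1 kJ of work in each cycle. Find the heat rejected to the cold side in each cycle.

Q_C ≈ 14.62 kJ

T_H = 1022 °F → (1022 − 32) × 5/9 = 550.00 °C = 823.15 K.
For a reversible engine, η = 1 − T_C/T_H = 1 − 319.00/823.15 = 0.6125.
Since Q_C/Q_H = T_C/T_H and Q_H = W/η, Q_C = W·T_C/(T_H − T_C) = 23.1 × 319.00/504.15 = 14.62 kJ.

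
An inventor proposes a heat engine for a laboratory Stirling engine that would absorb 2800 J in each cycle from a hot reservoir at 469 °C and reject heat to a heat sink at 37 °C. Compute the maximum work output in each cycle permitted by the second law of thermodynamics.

W_max ≈ 1630 J

T_H = 469 °C → 469 + 273.15 = 742.15 K.
T_C = 37 °C → 37 + 273.15 = 310.15 K.
The second-law ceiling is the Carnot efficiency, η_max = 1 − T_C/T_H = 1 − 310.15/742.15 = 0.5821.
W_max = η_max · Q_H = 0.5821 × 2800 = 1630 J.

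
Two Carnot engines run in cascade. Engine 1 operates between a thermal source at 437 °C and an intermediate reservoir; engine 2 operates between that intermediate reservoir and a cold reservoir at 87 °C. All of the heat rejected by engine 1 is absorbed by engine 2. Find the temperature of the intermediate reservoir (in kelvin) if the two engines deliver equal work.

T_m ≈ 535 K

T_H = 437 °C → 437 + 273.15 = 710.15 K.
T_C = 87 °C → 87 + 273.15 = 360.15 K.
For reversible stages Q_m = Q_H·(T_m/T_H). Setting W₁ = Q_H(1 − T_m/T_H) equal to W₂ = Q_m(1 − T_C/T_m) = Q_H·(T_m − T_C)/T_H gives T_H − T_m = T_m − T_C, so T_m = (T_H + T_C)/2 = (710.15 + 360.15)/2 = 535 K.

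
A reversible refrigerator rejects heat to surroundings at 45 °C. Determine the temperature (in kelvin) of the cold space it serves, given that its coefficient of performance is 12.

T_H = 45 °C → 45 + 273.15 = 318.15 K.
COP_R = T_C/(T_H − T_C) ⇒ T_C = T_H·COP_R/(1 + COP_R) = 318.15 × 12/(1 + 12) = 293.7 K.

T_C ≈ 293.7 K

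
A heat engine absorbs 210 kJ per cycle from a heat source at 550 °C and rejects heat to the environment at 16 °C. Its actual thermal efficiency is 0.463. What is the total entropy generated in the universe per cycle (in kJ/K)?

T_H = 550 °C → 550 + 273.15 = 823.15 K.
T_C = 16 °C → 16 + 273.15 = 289.15 K.
W = η·Q_H = 0.463 × 210 = 97.23 kJ, so Q_C = Q_H − W = 112.8 kJ.
Reservoir entropy changes: ΔS_H = −Q_H/T_H = −210/823.15 = -0.2551 kJ/K and ΔS_C = +Q_C/T_C = 112.8/289.15 = 0.3900 kJ/K.
ΔS_univ = −Q_H/T_H + Q_C/T_C = 0.135 kJ/K (> 0, since η = 0.463 < η_Carnot = 0.649).

ΔS_univ ≈ 0.135 kJ/K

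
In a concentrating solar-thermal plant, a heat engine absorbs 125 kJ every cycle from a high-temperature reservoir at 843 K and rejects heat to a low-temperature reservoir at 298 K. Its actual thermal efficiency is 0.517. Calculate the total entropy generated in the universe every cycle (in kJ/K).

ΔS_univ ≈ 0.0543 kJ/K

W = η·Q_H = 0.517 × 125 = 64.62 kJ, so Q_C = Q_H − W = 60.38 kJ.
The hot reservoir loses entropy Q_H/T_H = 125/843.00 = 0.1483 kJ/K; the cold reservoir gains Q_C/T_C = 60.38/298.00 = 0.2026 kJ/K.
ΔS_univ = −Q_H/T_H + Q_C/T_C = 0.0543 kJ/K (> 0, since η = 0.517 < η_Carnot = 0.647).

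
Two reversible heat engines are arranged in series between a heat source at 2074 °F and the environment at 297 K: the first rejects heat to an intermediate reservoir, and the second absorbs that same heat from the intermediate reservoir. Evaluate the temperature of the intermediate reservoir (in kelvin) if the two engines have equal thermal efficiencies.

T_H = 2074 °F → (2074 − 32) × 5/9 = 1134.44 °C = 1407.59 K.
Equal efficiencies require 1 − T_m/T_H = 1 − T_C/T_m, i.e. T_m/T_H = T_C/T_m, so T_m = √(T_H·T_C) = √(1407.59 × 297.00) = 647 K.

T_m ≈ 647 K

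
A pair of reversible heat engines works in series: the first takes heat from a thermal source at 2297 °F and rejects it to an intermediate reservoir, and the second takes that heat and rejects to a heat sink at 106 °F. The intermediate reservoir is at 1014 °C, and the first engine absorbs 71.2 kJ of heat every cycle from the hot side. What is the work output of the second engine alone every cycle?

T_H = 2297 °F → (2297 − 32) × 5/9 = 1258.33 °C = 1531.48 K.
T_C = 106 °F → (106 − 32) × 5/9 = 41.11 °C = 314.26 K.
T_m = 1014 °C → 1014 + 273.15 = 1287.15 K.
Heat entering the second stage: Q_m = Q_H·(T_m/T_H) = 71.2 × 1287.15/1531.48 = 59.84 kJ.
Second-stage efficiency η₂ = 1 − T_C/T_m = 1 − 314.26/1287.15 = 0.7558, so W₂ = η₂·Q_m = 45.23 kJ.

W₂ ≈ 45.23 kJ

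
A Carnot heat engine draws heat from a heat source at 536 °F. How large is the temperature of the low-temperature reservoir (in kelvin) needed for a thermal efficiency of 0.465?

T_H = 536 °F → (536 − 32) × 5/9 = 280.00 °C = 553.15 K.
From η = 1 − T_C/T_H, T_C = T_H·(1 − η) = 553.15 × (1 − 0.465) = 296 K.

T_C ≈ 296 K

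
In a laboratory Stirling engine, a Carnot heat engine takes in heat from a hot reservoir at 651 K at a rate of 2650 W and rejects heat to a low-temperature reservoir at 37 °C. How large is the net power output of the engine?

T_C = 37 °C → 37 + 273.15 = 310.15 K.
η_rev = 1 − T_C/T_H = 1 − 310.15/651.00 = 0.5236.
W = η·Q_H = 0.5236 × 2650 = 1387 W.

Ẇ ≈ 1387 W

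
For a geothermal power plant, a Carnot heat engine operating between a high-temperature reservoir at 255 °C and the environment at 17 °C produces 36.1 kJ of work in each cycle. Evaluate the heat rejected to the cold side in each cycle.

T_H = 255 °C → 255 + 273.15 = 528.15 K.
T_C = 17 °C → 17 + 273.15 = 290.15 K.
η_rev = 1 − T_C/T_H = 1 − 290.15/528.15 = 0.4506.
Since Q_C/Q_H = T_C/T_H and Q_H = W/η, Q_C = W·T_C/(T_H − T_C) = 36.1 × 290.15/238.00 = 44.0 kJ.

Q_C ≈ 44.0 kJ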